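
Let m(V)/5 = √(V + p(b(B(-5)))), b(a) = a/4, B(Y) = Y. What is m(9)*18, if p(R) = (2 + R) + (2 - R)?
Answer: 90*√13 ≈ 324.50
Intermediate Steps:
b(a) = a/4 (b(a) = a*(¼) = a/4)
p(R) = 4
m(V) = 5*√(4 + V) (m(V) = 5*√(V + 4) = 5*√(4 + V))
m(9)*18 = (5*√(4 + 9))*18 = (5*√13)*18 = 90*√13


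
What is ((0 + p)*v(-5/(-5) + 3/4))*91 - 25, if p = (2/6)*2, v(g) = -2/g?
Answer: -283/3 ≈ -94.333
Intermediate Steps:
p = 2/3 (p = (2*(1/6))*2 = (1/3)*2 = 2/3 ≈ 0.66667)
((0 + p)*v(-5/(-5) + 3/4))*91 - 25 = ((0 + 2/3)*(-2/(-5/(-5) + 3/4)))*91 - 25 = (2*(-2/(-5*(-1/5) + 3*(1/4)))/3)*91 - 25 = (2*(-2/(1 + 3/4))/3)*91 - 25 = (2*(-2/7/4)/3)*91 - 25 = (2*(-2*4/7)/3)*91 - 25 = ((2/3)*(-8/7))*91 - 25 = -16/21*91 - 25 = -208/3 - 25 = -283/3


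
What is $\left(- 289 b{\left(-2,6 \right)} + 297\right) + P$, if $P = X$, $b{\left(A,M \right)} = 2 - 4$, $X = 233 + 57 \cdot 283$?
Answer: $17239$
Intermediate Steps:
$X = 16364$ ($X = 233 + 16131 = 16364$)
$b{\left(A,M \right)} = -2$ ($b{\left(A,M \right)} = 2 - 4 = -2$)
$P = 16364$
$\left(- 289 b{\left(-2,6 \right)} + 297\right) + P = \left(\left(-289\right) \left(-2\right) + 297\right) + 16364 = \left(578 + 297\right) + 16364 = 875 + 16364 = 17239$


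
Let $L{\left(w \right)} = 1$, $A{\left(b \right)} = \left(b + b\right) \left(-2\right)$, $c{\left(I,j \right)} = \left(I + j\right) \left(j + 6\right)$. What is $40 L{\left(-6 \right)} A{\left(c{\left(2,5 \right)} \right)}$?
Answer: $-12320$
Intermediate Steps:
$c{\left(I,j \right)} = \left(6 + j\right) \left(I + j\right)$ ($c{\left(I,j \right)} = \left(I + j\right) \left(6 + j\right) = \left(6 + j\right) \left(I + j\right)$)
$A{\left(b \right)} = - 4 b$ ($A{\left(b \right)} = 2 b \left(-2\right) = - 4 b$)
$40 L{\left(-6 \right)} A{\left(c{\left(2,5 \right)} \right)} = 40 \cdot 1 \left(- 4 \left(5^{2} + 6 \cdot 2 + 6 \cdot 5 + 2 \cdot 5\right)\right) = 40 \left(- 4 \left(25 + 12 + 30 + 10\right)\right) = 40 \left(\left(-4\right) 77\right) = 40 \left(-308\right) = -12320$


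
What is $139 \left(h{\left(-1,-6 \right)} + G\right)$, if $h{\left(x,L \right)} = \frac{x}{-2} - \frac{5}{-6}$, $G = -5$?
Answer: $- \frac{1529}{3} \approx -509.67$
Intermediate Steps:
$h{\left(x,L \right)} = \frac{5}{6} - \frac{x}{2}$ ($h{\left(x,L \right)} = x \left(- \frac{1}{2}\right) - - \frac{5}{6} = - \frac{x}{2} + \frac{5}{6} = \frac{5}{6} - \frac{x}{2}$)
$139 \left(h{\left(-1,-6 \right)} + G\right) = 139 \left(\left(\frac{5}{6} - - \frac{1}{2}\right) - 5\right) = 139 \left(\left(\frac{5}{6} + \frac{1}{2}\right) - 5\right) = 139 \left(\frac{4}{3} - 5\right) = 139 \left(- \frac{11}{3}\right) = - \frac{1529}{3}$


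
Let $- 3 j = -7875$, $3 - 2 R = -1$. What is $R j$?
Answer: $5250$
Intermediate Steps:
$R = 2$ ($R = \frac{3}{2} - - \frac{1}{2} = \frac{3}{2} + \frac{1}{2} = 2$)
$j = 2625$ ($j = \left(- \frac{1}{3}\right) \left(-7875\right) = 2625$)
$R j = 2 \cdot 2625 = 5250$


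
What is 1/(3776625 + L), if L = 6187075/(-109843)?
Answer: 109843/414829632800 ≈ 2.6479e-7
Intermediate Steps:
L = -6187075/109843 (L = 6187075*(-1/109843) = -6187075/109843 ≈ -56.327)
1/(3776625 + L) = 1/(3776625 - 6187075/109843) = 1/(414829632800/109843) = 109843/414829632800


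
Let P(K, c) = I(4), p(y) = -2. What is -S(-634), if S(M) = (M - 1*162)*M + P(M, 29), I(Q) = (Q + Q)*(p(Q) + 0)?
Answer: -504648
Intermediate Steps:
I(Q) = -4*Q (I(Q) = (Q + Q)*(-2 + 0) = (2*Q)*(-2) = -4*Q)
P(K, c) = -16 (P(K, c) = -4*4 = -16)
S(M) = -16 + M*(-162 + M) (S(M) = (M - 1*162)*M - 16 = (M - 162)*M - 16 = (-162 + M)*M - 16 = M*(-162 + M) - 16 = -16 + M*(-162 + M))
-S(-634) = -(-16 + (-634)² - 162*(-634)) = -(-16 + 401956 + 102708) = -1*504648 = -504648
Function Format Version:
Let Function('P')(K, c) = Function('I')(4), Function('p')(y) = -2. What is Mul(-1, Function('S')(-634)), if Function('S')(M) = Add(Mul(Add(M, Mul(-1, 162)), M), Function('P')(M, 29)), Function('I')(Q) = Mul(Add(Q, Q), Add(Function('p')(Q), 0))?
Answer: -504648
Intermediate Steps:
Function('I')(Q) = Mul(-4, Q) (Function('I')(Q) = Mul(Add(Q, Q), Add(-2, 0)) = Mul(Mul(2, Q), -2) = Mul(-4, Q))
Function('P')(K, c) = -16 (Function('P')(K, c) = Mul(-4, 4) = -16)
Function('S')(M) = Add(-16, Mul(M, Add(-162, M))) (Function('S')(M) = Add(Mul(Add(M, Mul(-1, 162)), M), -16) = Add(Mul(Add(M, -162), M), -16) = Add(Mul(Add(-162, M), M), -16) = Add(Mul(M, Add(-162, M)), -16) = Add(-16, Mul(M, Add(-162, M))))
Mul(-1, Function('S')(-634)) = Mul(-1, Add(-16, Pow(-634, 2), Mul(-162, -634))) = Mul(-1, Add(-16, 401956, 102708)) = Mul(-1, 504648) = -504648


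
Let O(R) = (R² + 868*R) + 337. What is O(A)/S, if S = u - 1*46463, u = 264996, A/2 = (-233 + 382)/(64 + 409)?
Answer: 197833549/48892169557 ≈ 0.0040463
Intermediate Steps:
A = 298/473 (A = 2*((-233 + 382)/(64 + 409)) = 2*(149/473) = 298/473 ≈ 0.63002)
S = 218533 (S = 264996 - 1*46463 = 264996 - 46463 = 218533)
O(R) = 337 + R² + 868*R
O(A)/S = (337 + (298/473)² + 868*(298/473))/218533 = (337 + 88804/223729 + 258664/473)*(1/218533) = (197833549/223729)*(1/218533) = 197833549/48892169557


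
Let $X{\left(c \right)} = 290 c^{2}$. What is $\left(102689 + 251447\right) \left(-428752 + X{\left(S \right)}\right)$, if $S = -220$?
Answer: $4818816377728$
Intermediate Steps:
$\left(102689 + 251447\right) \left(-428752 + X{\left(S \right)}\right) = \left(102689 + 251447\right) \left(-428752 + 290 \left(-220\right)^{2}\right) = 354136 \left(-428752 + 290 \cdot 48400\right) = 354136 \left(-428752 + 14036000\right) = 354136 \cdot 13607248 = 4818816377728$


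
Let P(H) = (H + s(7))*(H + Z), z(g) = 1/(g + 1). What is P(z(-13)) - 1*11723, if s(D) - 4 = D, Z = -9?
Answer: -1702391/144 ≈ -11822.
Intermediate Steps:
s(D) = 4 + D
z(g) = 1/(1 + g)
P(H) = (-9 + H)*(11 + H) (P(H) = (H + (4 + 7))*(H - 9) = (H + 11)*(-9 + H) = (11 + H)*(-9 + H) = (-9 + H)*(11 + H))
P(z(-13)) - 1*11723 = (-99 + (1/(1 - 13))**2 + 2/(1 - 13)) - 1*11723 = (-99 + (1/(-12))**2 + 2/(-12)) - 11723 = (-99 + (-1/12)**2 + 2*(-1/12)) - 11723 = (-99 + 1/144 - 1/6) - 11723 = -14279/144 - 11723 = -1702391/144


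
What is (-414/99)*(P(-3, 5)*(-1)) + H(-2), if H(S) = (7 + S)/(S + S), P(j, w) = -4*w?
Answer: -3735/44 ≈ -84.886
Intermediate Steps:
H(S) = (7 + S)/(2*S) (H(S) = (7 + S)/((2*S)) = (7 + S)*(1/(2*S)) = (7 + S)/(2*S))
(-414/99)*(P(-3, 5)*(-1)) + H(-2) = (-414/99)*(-4*5*(-1)) + (½)*(7 - 2)/(-2) = (-414*1/99)*(-20*(-1)) + (½)*(-½)*5 = -46/11*20 - 5/4 = -920/11 - 5/4 = -3735/44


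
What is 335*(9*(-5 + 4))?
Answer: -3015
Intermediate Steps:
335*(9*(-5 + 4)) = 335*(9*(-1)) = 335*(-9) = -3015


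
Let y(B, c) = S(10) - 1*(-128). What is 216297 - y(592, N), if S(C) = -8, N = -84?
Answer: 216177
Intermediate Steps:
y(B, c) = 120 (y(B, c) = -8 - 1*(-128) = -8 + 128 = 120)
216297 - y(592, N) = 216297 - 1*120 = 216297 - 120 = 216177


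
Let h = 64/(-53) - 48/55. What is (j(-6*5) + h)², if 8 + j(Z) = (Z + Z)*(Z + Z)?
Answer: 109508188027456/8497225 ≈ 1.2888e+7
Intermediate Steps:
j(Z) = -8 + 4*Z² (j(Z) = -8 + (Z + Z)*(Z + Z) = -8 + (2*Z)*(2*Z) = -8 + 4*Z²)
h = -6064/2915 (h = 64*(-1/53) - 48*1/55 = -64/53 - 48/55 = -6064/2915 ≈ -2.0803)
(j(-6*5) + h)² = ((-8 + 4*(-6*5)²) - 6064/2915)² = ((-8 + 4*(-30)²) - 6064/2915)² = ((-8 + 4*900) - 6064/2915)² = ((-8 + 3600) - 6064/2915)² = (3592 - 6064/2915)² = (10464616/2915)² = 109508188027456/8497225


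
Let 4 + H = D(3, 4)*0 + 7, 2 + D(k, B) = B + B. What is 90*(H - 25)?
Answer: -1980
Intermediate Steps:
D(k, B) = -2 + 2*B (D(k, B) = -2 + (B + B) = -2 + 2*B)
H = 3 (H = -4 + ((-2 + 2*4)*0 + 7) = -4 + ((-2 + 8)*0 + 7) = -4 + (6*0 + 7) = -4 + (0 + 7) = -4 + 7 = 3)
90*(H - 25) = 90*(3 - 25) = 90*(-22) = -1980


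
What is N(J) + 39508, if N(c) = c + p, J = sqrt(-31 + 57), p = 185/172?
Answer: 6795561/172 + sqrt(26) ≈ 39514.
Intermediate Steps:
p = 185/172 (p = 185*(1/172) = 185/172 ≈ 1.0756)
J = sqrt(26) ≈ 5.0990
N(c) = 185/172 + c (N(c) = c + 185/172 = 185/172 + c)
N(J) + 39508 = (185/172 + sqrt(26)) + 39508 = 6795561/172 + sqrt(26)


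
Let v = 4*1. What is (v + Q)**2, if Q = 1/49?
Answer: 38809/2401 ≈ 16.164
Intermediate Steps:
Q = 1/49 ≈ 0.020408
v = 4
(v + Q)**2 = (4 + 1/49)**2 = (197/49)**2 = 38809/2401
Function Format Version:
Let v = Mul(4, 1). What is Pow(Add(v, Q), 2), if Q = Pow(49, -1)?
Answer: Rational(38809, 2401) ≈ 16.164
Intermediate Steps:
Q = Rational(1, 49) ≈ 0.020408
v = 4
Pow(Add(v, Q), 2) = Pow(Add(4, Rational(1, 49)), 2) = Pow(Rational(197, 49), 2) = Rational(38809, 2401)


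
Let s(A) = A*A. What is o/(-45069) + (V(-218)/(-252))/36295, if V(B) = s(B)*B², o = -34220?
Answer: -8456393897912/34351366455 ≈ -246.17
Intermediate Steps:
s(A) = A²
V(B) = B⁴ (V(B) = B²*B² = B⁴)
o/(-45069) + (V(-218)/(-252))/36295 = -34220/(-45069) + ((-218)⁴/(-252))/36295 = -34220*(-1/45069) + (2258530576*(-1/252))*(1/36295) = 34220/45069 - 564632644/63*1/36295 = 34220/45069 - 564632644/2286585 = -8456393897912/34351366455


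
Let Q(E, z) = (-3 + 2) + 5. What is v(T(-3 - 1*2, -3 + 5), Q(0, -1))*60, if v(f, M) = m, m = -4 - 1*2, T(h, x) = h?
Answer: -360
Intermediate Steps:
Q(E, z) = 4 (Q(E, z) = -1 + 5 = 4)
m = -6 (m = -4 - 2 = -6)
v(f, M) = -6
v(T(-3 - 1*2, -3 + 5), Q(0, -1))*60 = -6*60 = -360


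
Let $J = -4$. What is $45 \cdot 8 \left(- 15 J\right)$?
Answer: $21600$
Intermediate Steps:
$45 \cdot 8 \left(- 15 J\right) = 45 \cdot 8 \left(\left(-15\right) \left(-4\right)\right) = 360 \cdot 60 = 21600$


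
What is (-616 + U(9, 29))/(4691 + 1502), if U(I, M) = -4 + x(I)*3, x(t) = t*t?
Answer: -377/6193 ≈ -0.060875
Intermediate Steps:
x(t) = t²
U(I, M) = -4 + 3*I² (U(I, M) = -4 + I²*3 = -4 + 3*I²)
(-616 + U(9, 29))/(4691 + 1502) = (-616 + (-4 + 3*9²))/(4691 + 1502) = (-616 + (-4 + 3*81))/6193 = (-616 + (-4 + 243))*(1/6193) = (-616 + 239)*(1/6193) = -377*1/6193 = -377/6193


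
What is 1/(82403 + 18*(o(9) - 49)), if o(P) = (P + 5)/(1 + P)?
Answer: 5/407731 ≈ 1.2263e-5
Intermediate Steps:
o(P) = (5 + P)/(1 + P)
1/(82403 + 18*(o(9) - 49)) = 1/(82403 + 18*((5 + 9)/(1 + 9) - 49)) = 1/(82403 + 18*(14/10 - 49)) = 1/(82403 + 18*((⅒)*14 - 49)) = 1/(82403 + 18*(7/5 - 49)) = 1/(82403 + 18*(-238/5)) = 1/(82403 - 4284/5) = 1/(407731/5) = 5/407731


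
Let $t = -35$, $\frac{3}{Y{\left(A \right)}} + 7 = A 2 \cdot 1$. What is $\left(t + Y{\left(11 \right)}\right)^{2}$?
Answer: $\frac{30276}{25} \approx 1211.0$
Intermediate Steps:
$Y{\left(A \right)} = \frac{3}{-7 + 2 A}$ ($Y{\left(A \right)} = \frac{3}{-7 + A 2 \cdot 1} = \frac{3}{-7 + A 2} = \frac{3}{-7 + 2 A}$)
$\left(t + Y{\left(11 \right)}\right)^{2} = \left(-35 + \frac{3}{-7 + 2 \cdot 11}\right)^{2} = \left(-35 + \frac{3}{-7 + 22}\right)^{2} = \left(-35 + \frac{3}{15}\right)^{2} = \left(-35 + 3 \cdot \frac{1}{15}\right)^{2} = \left(-35 + \frac{1}{5}\right)^{2} = \left(- \frac{174}{5}\right)^{2} = \frac{30276}{25}$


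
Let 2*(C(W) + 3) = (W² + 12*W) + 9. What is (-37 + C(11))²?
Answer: 8281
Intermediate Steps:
C(W) = 3/2 + W²/2 + 6*W (C(W) = -3 + ((W² + 12*W) + 9)/2 = -3 + (9 + W² + 12*W)/2 = -3 + (9/2 + W²/2 + 6*W) = 3/2 + W²/2 + 6*W)
(-37 + C(11))² = (-37 + (3/2 + (½)*11² + 6*11))² = (-37 + (3/2 + (½)*121 + 66))² = (-37 + (3/2 + 121/2 + 66))² = (-37 + 128)² = 91² = 8281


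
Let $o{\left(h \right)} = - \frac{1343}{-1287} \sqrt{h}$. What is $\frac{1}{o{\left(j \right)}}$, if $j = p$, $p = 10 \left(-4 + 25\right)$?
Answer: $\frac{429 \sqrt{210}}{94010} \approx 0.066129$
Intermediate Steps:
$p = 210$ ($p = 10 \cdot 21 = 210$)
$j = 210$
$o{\left(h \right)} = \frac{1343 \sqrt{h}}{1287}$ ($o{\left(h \right)} = \left(-1343\right) \left(- \frac{1}{1287}\right) \sqrt{h} = \frac{1343 \sqrt{h}}{1287}$)
$\frac{1}{o{\left(j \right)}} = \frac{1}{\frac{1343}{1287} \sqrt{210}} = \frac{429 \sqrt{210}}{94010}$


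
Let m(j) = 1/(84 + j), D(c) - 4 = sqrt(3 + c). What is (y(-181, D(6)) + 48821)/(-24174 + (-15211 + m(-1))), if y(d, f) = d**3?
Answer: 244058180/1634477 ≈ 149.32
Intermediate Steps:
D(c) = 4 + sqrt(3 + c)
(y(-181, D(6)) + 48821)/(-24174 + (-15211 + m(-1))) = ((-181)**3 + 48821)/(-24174 + (-15211 + 1/(84 - 1))) = (-5929741 + 48821)/(-24174 + (-15211 + 1/83)) = -5880920/(-24174 + (-15211 + 1/83)) = -5880920/(-24174 - 1262512/83) = -5880920/(-3268954/83) = -5880920*(-83/3268954) = 244058180/1634477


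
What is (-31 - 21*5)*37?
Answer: -5032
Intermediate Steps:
(-31 - 21*5)*37 = (-31 - 105)*37 = -136*37 = -5032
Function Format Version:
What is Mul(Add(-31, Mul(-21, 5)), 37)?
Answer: -5032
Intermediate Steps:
Mul(Add(-31, Mul(-21, 5)), 37) = Mul(Add(-31, -105), 37) = Mul(-136, 37) = -5032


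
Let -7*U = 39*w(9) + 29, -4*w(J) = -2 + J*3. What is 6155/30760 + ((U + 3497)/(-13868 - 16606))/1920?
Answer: 5600327149/27996423168 ≈ 0.20004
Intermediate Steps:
w(J) = ½ - 3*J/4 (w(J) = -(-2 + J*3)/4 = -(-2 + 3*J)/4 = ½ - 3*J/4)
U = 859/28 (U = -(39*(½ - ¾*9) + 29)/7 = -(39*(½ - 27/4) + 29)/7 = -(39*(-25/4) + 29)/7 = -(-975/4 + 29)/7 = -⅐*(-859/4) = 859/28 ≈ 30.679)
6155/30760 + ((U + 3497)/(-13868 - 16606))/1920 = 6155/30760 + ((859/28 + 3497)/(-13868 - 16606))/1920 = 6155*(1/30760) + ((98775/28)/(-30474))*(1/1920) = 1231/6152 + ((98775/28)*(-1/30474))*(1/1920) = 1231/6152 - 10975/94808*1/1920 = 1231/6152 - 2195/36406272 = 5600327149/27996423168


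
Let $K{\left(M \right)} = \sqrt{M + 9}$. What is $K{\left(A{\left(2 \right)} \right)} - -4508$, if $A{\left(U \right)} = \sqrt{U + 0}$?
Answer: $4508 + \sqrt{9 + \sqrt{2}} \approx 4511.2$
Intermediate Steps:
$A{\left(U \right)} = \sqrt{U}$
$K{\left(M \right)} = \sqrt{9 + M}$
$K{\left(A{\left(2 \right)} \right)} - -4508 = \sqrt{9 + \sqrt{2}} - -4508 = \sqrt{9 + \sqrt{2}} + 4508 = 4508 + \sqrt{9 + \sqrt{2}}$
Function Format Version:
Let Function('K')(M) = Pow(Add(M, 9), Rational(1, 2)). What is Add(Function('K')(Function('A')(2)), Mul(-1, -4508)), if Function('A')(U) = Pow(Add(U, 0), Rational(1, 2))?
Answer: Add(4508, Pow(Add(9, Pow(2, Rational(1, 2))), Rational(1, 2))) ≈ 4511.2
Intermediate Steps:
Function('A')(U) = Pow(U, Rational(1, 2))
Function('K')(M) = Pow(Add(9, M), Rational(1, 2))
Add(Function('K')(Function('A')(2)), Mul(-1, -4508)) = Add(Pow(Add(9, Pow(2, Rational(1, 2))), Rational(1, 2)), Mul(-1, -4508)) = Add(Pow(Add(9, Pow(2, Rational(1, 2))), Rational(1, 2)), 4508) = Add(4508, Pow(Add(9, Pow(2, Rational(1, 2))), Rational(1, 2)))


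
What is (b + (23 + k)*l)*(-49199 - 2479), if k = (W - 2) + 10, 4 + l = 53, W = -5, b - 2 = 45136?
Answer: -2398479336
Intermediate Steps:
b = 45138 (b = 2 + 45136 = 45138)
l = 49 (l = -4 + 53 = 49)
k = 3 (k = (-5 - 2) + 10 = -7 + 10 = 3)
(b + (23 + k)*l)*(-49199 - 2479) = (45138 + (23 + 3)*49)*(-49199 - 2479) = (45138 + 26*49)*(-51678) = (45138 + 1274)*(-51678) = 46412*(-51678) = -2398479336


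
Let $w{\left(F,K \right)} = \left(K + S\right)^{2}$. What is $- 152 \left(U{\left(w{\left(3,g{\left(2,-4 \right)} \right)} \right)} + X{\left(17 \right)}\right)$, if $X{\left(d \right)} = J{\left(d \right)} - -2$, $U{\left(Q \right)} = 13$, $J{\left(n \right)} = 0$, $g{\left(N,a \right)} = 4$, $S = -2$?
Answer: $-2280$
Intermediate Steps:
$w{\left(F,K \right)} = \left(-2 + K\right)^{2}$ ($w{\left(F,K \right)} = \left(K - 2\right)^{2} = \left(-2 + K\right)^{2}$)
$X{\left(d \right)} = 2$ ($X{\left(d \right)} = 0 - -2 = 0 + 2 = 2$)
$- 152 \left(U{\left(w{\left(3,g{\left(2,-4 \right)} \right)} \right)} + X{\left(17 \right)}\right) = - 152 \left(13 + 2\right) = \left(-152\right) 15 = -2280$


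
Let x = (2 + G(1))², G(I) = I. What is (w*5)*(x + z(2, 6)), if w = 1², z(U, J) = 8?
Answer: 85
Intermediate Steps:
w = 1
x = 9 (x = (2 + 1)² = 3² = 9)
(w*5)*(x + z(2, 6)) = (1*5)*(9 + 8) = 5*17 = 85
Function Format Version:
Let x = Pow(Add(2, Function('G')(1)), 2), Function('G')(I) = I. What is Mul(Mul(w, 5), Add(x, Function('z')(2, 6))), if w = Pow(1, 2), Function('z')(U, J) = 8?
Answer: 85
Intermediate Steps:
w = 1
x = 9 (x = Pow(Add(2, 1), 2) = Pow(3, 2) = 9)
Mul(Mul(w, 5), Add(x, Function('z')(2, 6))) = Mul(Mul(1, 5), Add(9, 8)) = Mul(5, 17) = 85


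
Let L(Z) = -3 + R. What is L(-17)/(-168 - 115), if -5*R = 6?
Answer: 21/1415 ≈ 0.014841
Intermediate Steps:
R = -6/5 (R = -⅕*6 = -6/5 ≈ -1.2000)
L(Z) = -21/5 (L(Z) = -3 - 6/5 = -21/5)
L(-17)/(-168 - 115) = -21/(5*(-168 - 115)) = -21/5/(-283) = -21/5*(-1/283) = 21/1415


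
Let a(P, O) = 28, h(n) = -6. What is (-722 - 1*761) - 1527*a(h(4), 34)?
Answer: -44239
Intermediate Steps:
(-722 - 1*761) - 1527*a(h(4), 34) = (-722 - 1*761) - 1527*28 = (-722 - 761) - 42756 = -1483 - 42756 = -44239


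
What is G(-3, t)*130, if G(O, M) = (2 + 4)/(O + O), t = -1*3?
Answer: -130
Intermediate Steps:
t = -3
G(O, M) = 3/O (G(O, M) = 6/((2*O)) = 6*(1/(2*O)) = 3/O)
G(-3, t)*130 = (3/(-3))*130 = (3*(-⅓))*130 = -1*130 = -130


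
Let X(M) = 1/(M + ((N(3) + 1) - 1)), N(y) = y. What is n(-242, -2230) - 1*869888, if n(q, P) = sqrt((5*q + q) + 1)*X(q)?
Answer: -869888 - I*sqrt(1451)/239 ≈ -8.6989e+5 - 0.15938*I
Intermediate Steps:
X(M) = 1/(3 + M) (X(M) = 1/(M + ((3 + 1) - 1)) = 1/(M + (4 - 1)) = 1/(M + 3) = 1/(3 + M))
n(q, P) = sqrt(1 + 6*q)/(3 + q) (n(q, P) = sqrt((5*q + q) + 1)/(3 + q) = sqrt(6*q + 1)/(3 + q) = sqrt(1 + 6*q)/(3 + q))
n(-242, -2230) - 1*869888 = sqrt(1 + 6*(-242))/(3 - 242) - 1*869888 = sqrt(1 - 1452)/(-239) - 869888 = sqrt(-1451)*(-1/239) - 869888 = (I*sqrt(1451))*(-1/239) - 869888 = -I*sqrt(1451)/239 - 869888 = -869888 - I*sqrt(1451)/239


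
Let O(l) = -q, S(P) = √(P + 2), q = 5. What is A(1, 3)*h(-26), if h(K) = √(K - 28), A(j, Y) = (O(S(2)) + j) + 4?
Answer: 0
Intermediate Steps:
S(P) = √(2 + P)
O(l) = -5 (O(l) = -1*5 = -5)
A(j, Y) = -1 + j (A(j, Y) = (-5 + j) + 4 = -1 + j)
h(K) = √(-28 + K)
A(1, 3)*h(-26) = (-1 + 1)*√(-28 - 26) = 0*√(-54) = 0*(3*I*√6) = 0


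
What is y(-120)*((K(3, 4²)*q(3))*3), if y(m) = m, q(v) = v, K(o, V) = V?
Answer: -17280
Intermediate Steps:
y(-120)*((K(3, 4²)*q(3))*3) = -120*4²*3*3 = -120*16*3*3 = -5760*3 = -120*144 = -17280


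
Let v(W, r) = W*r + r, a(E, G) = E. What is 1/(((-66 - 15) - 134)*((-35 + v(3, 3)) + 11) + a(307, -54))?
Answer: 1/2887 ≈ 0.00034638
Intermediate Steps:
v(W, r) = r + W*r
1/(((-66 - 15) - 134)*((-35 + v(3, 3)) + 11) + a(307, -54)) = 1/(((-66 - 15) - 134)*((-35 + 3*(1 + 3)) + 11) + 307) = 1/((-81 - 134)*((-35 + 3*4) + 11) + 307) = 1/(-215*((-35 + 12) + 11) + 307) = 1/(-215*(-23 + 11) + 307) = 1/(-215*(-12) + 307) = 1/(2580 + 307) = 1/2887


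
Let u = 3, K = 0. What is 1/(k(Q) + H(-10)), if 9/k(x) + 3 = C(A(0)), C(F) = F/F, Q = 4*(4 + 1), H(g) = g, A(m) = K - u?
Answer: -2/29 ≈ -0.068966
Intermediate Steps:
A(m) = -3 (A(m) = 0 - 1*3 = 0 - 3 = -3)
Q = 20 (Q = 4*5 = 20)
C(F) = 1
k(x) = -9/2 (k(x) = 9/(-3 + 1) = 9/(-2) = 9*(-½) = -9/2)
1/(k(Q) + H(-10)) = 1/(-9/2 - 10) = 1/(-29/2) = -2/29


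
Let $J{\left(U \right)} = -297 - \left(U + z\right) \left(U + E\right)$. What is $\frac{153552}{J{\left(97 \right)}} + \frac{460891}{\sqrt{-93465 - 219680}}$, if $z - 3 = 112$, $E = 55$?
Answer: $- \frac{153552}{32521} - \frac{460891 i \sqrt{313145}}{313145} \approx -4.7216 - 823.62 i$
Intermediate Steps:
$z = 115$ ($z = 3 + 112 = 115$)
$J{\left(U \right)} = -297 - \left(55 + U\right) \left(115 + U\right)$ ($J{\left(U \right)} = -297 - \left(U + 115\right) \left(U + 55\right) = -297 - \left(115 + U\right) \left(55 + U\right) = -297 - \left(55 + U\right) \left(115 + U\right)$)
$\frac{153552}{J{\left(97 \right)}} + \frac{460891}{\sqrt{-93465 - 219680}} = \frac{153552}{-6622 - 97^{2} - 16490} + \frac{460891}{\sqrt{-93465 - 219680}} = \frac{153552}{-6622 - 9409 - 16490} + \frac{460891}{\sqrt{-313145}} = \frac{153552}{-6622 - 9409 - 16490} + \frac{460891}{i \sqrt{313145}} = \frac{153552}{-32521} + 460891 \left(- \frac{i \sqrt{313145}}{313145}\right) = 153552 \left(- \frac{1}{32521}\right) - \frac{460891 i \sqrt{313145}}{313145} = - \frac{153552}{32521} - \frac{460891 i \sqrt{313145}}{313145}$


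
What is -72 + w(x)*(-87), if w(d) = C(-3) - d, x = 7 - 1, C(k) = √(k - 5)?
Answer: 450 - 174*I*√2 ≈ 450.0 - 246.07*I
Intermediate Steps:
C(k) = √(-5 + k)
x = 6
w(d) = -d + 2*I*√2 (w(d) = √(-5 - 3) - d = √(-8) - d = 2*I*√2 - d = -d + 2*I*√2)
-72 + w(x)*(-87) = -72 + (-1*6 + 2*I*√2)*(-87) = -72 + (-6 + 2*I*√2)*(-87) = -72 + (522 - 174*I*√2) = 450 - 174*I*√2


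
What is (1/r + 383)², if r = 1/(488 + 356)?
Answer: 1505529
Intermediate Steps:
r = 1/844 ≈ 0.0011848
(1/r + 383)² = (1/(1/844) + 383)² = (844 + 383)² = 1227² = 1505529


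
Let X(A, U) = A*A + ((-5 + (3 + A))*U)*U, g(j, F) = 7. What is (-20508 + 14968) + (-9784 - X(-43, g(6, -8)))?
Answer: -14968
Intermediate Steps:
X(A, U) = A**2 + U**2*(-2 + A) (X(A, U) = A**2 + ((-2 + A)*U)*U = A**2 + (U*(-2 + A))*U = A**2 + U**2*(-2 + A))
(-20508 + 14968) + (-9784 - X(-43, g(6, -8))) = (-20508 + 14968) + (-9784 - ((-43)**2 - 2*7**2 - 43*7**2)) = -5540 + (-9784 - (1849 - 2*49 - 43*49)) = -5540 + (-9784 - (1849 - 98 - 2107)) = -5540 + (-9784 - 1*(-356)) = -5540 + (-9784 + 356) = -5540 - 9428 = -14968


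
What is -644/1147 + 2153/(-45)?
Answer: -2498471/51615 ≈ -48.406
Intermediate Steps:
-644/1147 + 2153/(-45) = -644*1/1147 + 2153*(-1/45) = -644/1147 - 2153/45 = -2498471/51615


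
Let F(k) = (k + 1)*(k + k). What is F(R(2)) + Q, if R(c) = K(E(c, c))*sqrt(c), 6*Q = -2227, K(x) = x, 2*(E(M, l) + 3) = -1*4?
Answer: -1627/6 - 10*sqrt(2) ≈ -285.31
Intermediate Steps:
E(M, l) = -5 (E(M, l) = -3 + (-1*4)/2 = -3 + (1/2)*(-4) = -3 - 2 = -5)
Q = -2227/6 (Q = (1/6)*(-2227) = -2227/6 ≈ -371.17)
R(c) = -5*sqrt(c)
F(k) = 2*k*(1 + k) (F(k) = (1 + k)*(2*k) = 2*k*(1 + k))
F(R(2)) + Q = 2*(-5*sqrt(2))*(1 - 5*sqrt(2)) - 2227/6 = -10*sqrt(2)*(1 - 5*sqrt(2)) - 2227/6 = -2227/6 - 10*sqrt(2)*(1 - 5*sqrt(2))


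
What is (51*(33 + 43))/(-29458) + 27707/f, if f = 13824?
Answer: 381305491/203613696 ≈ 1.8727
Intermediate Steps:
(51*(33 + 43))/(-29458) + 27707/f = (51*(33 + 43))/(-29458) + 27707/13824 = (51*76)*(-1/29458) + 27707*(1/13824) = 3876*(-1/29458) + 27707/13824 = -1938/14729 + 27707/13824 = 381305491/203613696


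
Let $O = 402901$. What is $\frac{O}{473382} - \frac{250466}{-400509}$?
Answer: $\frac{3455945341}{2340663598} \approx 1.4765$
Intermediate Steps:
$\frac{O}{473382} - \frac{250466}{-400509} = \frac{402901}{473382} - \frac{250466}{-400509} = 402901 \cdot \frac{1}{473382} - - \frac{250466}{400509} = \frac{402901}{473382} + \frac{250466}{400509} = \frac{3455945341}{2340663598}$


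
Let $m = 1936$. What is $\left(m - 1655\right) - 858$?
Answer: $-577$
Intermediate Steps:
$\left(m - 1655\right) - 858 = \left(1936 - 1655\right) - 858 = 281 - 858 = -577$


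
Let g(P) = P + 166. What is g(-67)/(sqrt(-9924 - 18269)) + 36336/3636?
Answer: 3028/303 - 9*I*sqrt(233)/233 ≈ 9.9934 - 0.58961*I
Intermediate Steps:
g(P) = 166 + P
g(-67)/(sqrt(-9924 - 18269)) + 36336/3636 = (166 - 67)/(sqrt(-9924 - 18269)) + 36336/3636 = 99/(sqrt(-28193)) + 36336*(1/3636) = 99/((11*I*sqrt(233))) + 3028/303 = 99*(-I*sqrt(233)/2563) + 3028/303 = -9*I*sqrt(233)/233 + 3028/303 = 3028/303 - 9*I*sqrt(233)/233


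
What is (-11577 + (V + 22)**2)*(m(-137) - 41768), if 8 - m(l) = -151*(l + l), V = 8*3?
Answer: 786530774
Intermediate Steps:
V = 24
m(l) = 8 + 302*l (m(l) = 8 - (-151)*(l + l) = 8 - (-151)*2*l = 8 - (-302)*l = 8 + 302*l)
(-11577 + (V + 22)**2)*(m(-137) - 41768) = (-11577 + (24 + 22)**2)*((8 + 302*(-137)) - 41768) = (-11577 + 46**2)*((8 - 41374) - 41768) = (-11577 + 2116)*(-41366 - 41768) = -9461*(-83134) = 786530774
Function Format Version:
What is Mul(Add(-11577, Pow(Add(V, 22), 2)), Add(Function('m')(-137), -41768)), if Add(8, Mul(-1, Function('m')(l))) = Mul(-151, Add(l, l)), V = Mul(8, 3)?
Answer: 786530774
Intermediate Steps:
V = 24
Function('m')(l) = Add(8, Mul(302, l)) (Function('m')(l) = Add(8, Mul(-1, Mul(-151, Add(l, l)))) = Add(8, Mul(-1, Mul(-151, Mul(2, l)))) = Add(8, Mul(-1, Mul(-302, l))) = Add(8, Mul(302, l)))
Mul(Add(-11577, Pow(Add(V, 22), 2)), Add(Function('m')(-137), -41768)) = Mul(Add(-11577, Pow(Add(24, 22), 2)), Add(Add(8, Mul(302, -137)), -41768)) = Mul(Add(-11577, Pow(46, 2)), Add(Add(8, -41374), -41768)) = Mul(Add(-11577, 2116), Add(-41366, -41768)) = Mul(-9461, -83134) = 786530774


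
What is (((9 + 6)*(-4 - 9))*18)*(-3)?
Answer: 10530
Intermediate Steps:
(((9 + 6)*(-4 - 9))*18)*(-3) = ((15*(-13))*18)*(-3) = -195*18*(-3) = -3510*(-3) = 10530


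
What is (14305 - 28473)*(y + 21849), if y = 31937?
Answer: -762040048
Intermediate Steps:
(14305 - 28473)*(y + 21849) = (14305 - 28473)*(31937 + 21849) = -14168*53786 = -762040048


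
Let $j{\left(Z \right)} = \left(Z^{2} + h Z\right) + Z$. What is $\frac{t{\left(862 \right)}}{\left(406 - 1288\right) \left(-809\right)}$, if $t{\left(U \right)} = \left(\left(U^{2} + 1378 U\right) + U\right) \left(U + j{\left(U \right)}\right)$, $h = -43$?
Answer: $\frac{75949870938}{39641} \approx 1.9159 \cdot 10^{6}$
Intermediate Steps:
$j{\left(Z \right)} = Z^{2} - 42 Z$ ($j{\left(Z \right)} = \left(Z^{2} - 43 Z\right) + Z = Z^{2} - 42 Z$)
$t{\left(U \right)} = \left(U + U \left(-42 + U\right)\right) \left(U^{2} + 1379 U\right)$ ($t{\left(U \right)} = \left(\left(U^{2} + 1378 U\right) + U\right) \left(U + U \left(-42 + U\right)\right) = \left(U^{2} + 1379 U\right) \left(U + U \left(-42 + U\right)\right) = \left(U + U \left(-42 + U\right)\right) \left(U^{2} + 1379 U\right)$)
$\frac{t{\left(862 \right)}}{\left(406 - 1288\right) \left(-809\right)} = \frac{862^{2} \left(-56539 + 862^{2} + 1338 \cdot 862\right)}{\left(406 - 1288\right) \left(-809\right)} = \frac{743044 \left(-56539 + 743044 + 1153356\right)}{\left(-882\right) \left(-809\right)} = \frac{743044 \cdot 1839861}{713538} = 1367097676884 \cdot \frac{1}{713538} = \frac{75949870938}{39641}$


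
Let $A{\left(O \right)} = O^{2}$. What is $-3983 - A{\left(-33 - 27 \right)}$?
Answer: $-7583$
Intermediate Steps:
$-3983 - A{\left(-33 - 27 \right)} = -3983 - \left(-33 - 27\right)^{2} = -3983 - \left(-60\right)^{2} = -3983 - 3600 = -7583$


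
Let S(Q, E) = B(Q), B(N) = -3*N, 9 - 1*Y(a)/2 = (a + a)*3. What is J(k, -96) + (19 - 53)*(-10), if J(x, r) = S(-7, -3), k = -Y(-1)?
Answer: 361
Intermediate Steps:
Y(a) = 18 - 12*a (Y(a) = 18 - 2*(a + a)*3 = 18 - 2*2*a*3 = 18 - 12*a)
k = -30 (k = -(18 - 12*(-1)) = -(18 + 12) = -1*30 = -30)
S(Q, E) = -3*Q
J(x, r) = 21 (J(x, r) = -3*(-7) = 21)
J(k, -96) + (19 - 53)*(-10) = 21 + (19 - 53)*(-10) = 21 - 34*(-10) = 21 + 340 = 361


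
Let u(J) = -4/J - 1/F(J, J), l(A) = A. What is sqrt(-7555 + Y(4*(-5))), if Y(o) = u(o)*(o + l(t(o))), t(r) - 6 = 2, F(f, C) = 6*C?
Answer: I*sqrt(30230)/2 ≈ 86.934*I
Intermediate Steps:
t(r) = 8 (t(r) = 6 + 2 = 8)
u(J) = -25/(6*J) (u(J) = -4/J - 1/(6*J) = -25/(6*J))
Y(o) = -25*(8 + o)/(6*o) (Y(o) = (-25/(6*o))*(o + 8) = (-25/(6*o))*(8 + o) = -25*(8 + o)/(6*o))
sqrt(-7555 + Y(4*(-5))) = sqrt(-7555 + 25*(-8 - 4*(-5))/(6*((4*(-5))))) = sqrt(-7555 + (25/6)*(-8 - 1*(-20))/(-20)) = sqrt(-7555 + (25/6)*(-1/20)*(-8 + 20)) = sqrt(-7555 + (25/6)*(-1/20)*12) = sqrt(-7555 - 5/2) = sqrt(-15115/2) = I*sqrt(30230)/2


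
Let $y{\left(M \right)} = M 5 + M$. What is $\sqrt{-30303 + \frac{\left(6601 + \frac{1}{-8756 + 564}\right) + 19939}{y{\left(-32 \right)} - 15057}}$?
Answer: $\frac{i \sqrt{75907383681214}}{50048} \approx 174.08 i$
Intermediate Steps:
$y{\left(M \right)} = 6 M$ ($y{\left(M \right)} = 5 M + M = 6 M$)
$\sqrt{-30303 + \frac{\left(6601 + \frac{1}{-8756 + 564}\right) + 19939}{y{\left(-32 \right)} - 15057}} = \sqrt{-30303 + \frac{\left(6601 + \frac{1}{-8756 + 564}\right) + 19939}{6 \left(-32\right) - 15057}} = \sqrt{-30303 + \frac{\left(6601 + \frac{1}{-8192}\right) + 19939}{-192 - 15057}} = \sqrt{-30303 + \frac{\left(6601 - \frac{1}{8192}\right) + 19939}{-15249}} = \sqrt{-30303 + \left(\frac{54075391}{8192} + 19939\right) \left(- \frac{1}{15249}\right)} = \sqrt{-30303 + \frac{217415679}{8192} \left(- \frac{1}{15249}\right)} = \sqrt{-30303 - \frac{5574761}{3203072}} = \sqrt{- \frac{97068265577}{3203072}} = \frac{i \sqrt{75907383681214}}{50048}$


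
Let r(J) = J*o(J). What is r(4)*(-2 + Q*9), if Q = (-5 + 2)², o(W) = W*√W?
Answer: 2528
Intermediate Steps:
o(W) = W^(3/2)
Q = 9 (Q = (-3)² = 9)
r(J) = J^(5/2) (r(J) = J*J^(3/2) = J^(5/2))
r(4)*(-2 + Q*9) = 4^(5/2)*(-2 + 9*9) = 32*(-2 + 81) = 32*79 = 2528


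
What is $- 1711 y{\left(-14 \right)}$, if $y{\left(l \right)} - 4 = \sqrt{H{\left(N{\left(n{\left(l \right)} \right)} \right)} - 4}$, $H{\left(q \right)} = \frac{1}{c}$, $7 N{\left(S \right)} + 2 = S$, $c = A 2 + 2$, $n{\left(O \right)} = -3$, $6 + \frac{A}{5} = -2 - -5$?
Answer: $-6844 - \frac{1711 i \sqrt{791}}{14} \approx -6844.0 - 3437.2 i$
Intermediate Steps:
$A = -15$ ($A = -30 + 5 \left(-2 - -5\right) = -30 + 5 \left(-2 + 5\right) = -30 + 5 \cdot 3 = -30 + 15 = -15$)
$c = -28$ ($c = \left(-15\right) 2 + 2 = -30 + 2 = -28$)
$N{\left(S \right)} = - \frac{2}{7} + \frac{S}{7}$
$H{\left(q \right)} = - \frac{1}{28}$ ($H{\left(q \right)} = \frac{1}{-28} = - \frac{1}{28}$)
$y{\left(l \right)} = 4 + \frac{i \sqrt{791}}{14}$ ($y{\left(l \right)} = 4 + \sqrt{- \frac{1}{28} - 4} = 4 + \sqrt{- \frac{113}{28}} = 4 + \frac{i \sqrt{791}}{14}$)
$- 1711 y{\left(-14 \right)} = - 1711 \left(4 + \frac{i \sqrt{791}}{14}\right) = -6844 - \frac{1711 i \sqrt{791}}{14}$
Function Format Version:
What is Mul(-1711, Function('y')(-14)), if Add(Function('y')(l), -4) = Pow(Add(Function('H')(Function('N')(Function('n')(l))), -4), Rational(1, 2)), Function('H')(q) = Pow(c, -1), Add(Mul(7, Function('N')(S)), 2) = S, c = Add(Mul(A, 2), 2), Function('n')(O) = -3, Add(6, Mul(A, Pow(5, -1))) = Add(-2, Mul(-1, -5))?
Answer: Add(-6844, Mul(Rational(-1711, 14), I, Pow(791, Rational(1, 2)))) ≈ Add(-6844.0, Mul(-3437.2, I))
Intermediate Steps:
A = -15 (A = Add(-30, Mul(5, Add(-2, Mul(-1, -5)))) = Add(-30, Mul(5, Add(-2, 5))) = Add(-30, Mul(5, 3)) = Add(-30, 15) = -15)
c = -28 (c = Add(Mul(-15, 2), 2) = Add(-30, 2) = -28)
Function('N')(S) = Add(Rational(-2, 7), Mul(Rational(1, 7), S))
Function('H')(q) = Rational(-1, 28) (Function('H')(q) = Pow(-28, -1) = Rational(-1, 28))
Function('y')(l) = Add(4, Mul(Rational(1, 14), I, Pow(791, Rational(1, 2)))) (Function('y')(l) = Add(4, Pow(Add(Rational(-1, 28), -4), Rational(1, 2))) = Add(4, Pow(Rational(-113, 28), Rational(1, 2))) = Add(4, Mul(Rational(1, 14), I, Pow(791, Rational(1, 2)))))
Mul(-1711, Function('y')(-14)) = Mul(-1711, Add(4, Mul(Rational(1, 14), I, Pow(791, Rational(1, 2))))) = Add(-6844, Mul(Rational(-1711, 14), I, Pow(791, Rational(1, 2))))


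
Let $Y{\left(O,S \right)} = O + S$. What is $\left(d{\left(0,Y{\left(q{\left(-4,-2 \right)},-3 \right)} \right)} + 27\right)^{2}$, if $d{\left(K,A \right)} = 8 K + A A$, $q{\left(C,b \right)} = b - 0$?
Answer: $2704$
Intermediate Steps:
$q{\left(C,b \right)} = b$ ($q{\left(C,b \right)} = b + 0 = b$)
$d{\left(K,A \right)} = A^{2} + 8 K$ ($d{\left(K,A \right)} = 8 K + A^{2} = A^{2} + 8 K$)
$\left(d{\left(0,Y{\left(q{\left(-4,-2 \right)},-3 \right)} \right)} + 27\right)^{2} = \left(\left(\left(-2 - 3\right)^{2} + 8 \cdot 0\right) + 27\right)^{2} = \left(\left(\left(-5\right)^{2} + 0\right) + 27\right)^{2} = \left(\left(25 + 0\right) + 27\right)^{2} = \left(25 + 27\right)^{2} = 52^{2} = 2704$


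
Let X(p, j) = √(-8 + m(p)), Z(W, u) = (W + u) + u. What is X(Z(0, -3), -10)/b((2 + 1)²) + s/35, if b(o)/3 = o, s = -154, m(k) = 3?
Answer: -22/5 + I*√5/27 ≈ -4.4 + 0.082817*I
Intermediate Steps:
Z(W, u) = W + 2*u
b(o) = 3*o
X(p, j) = I*√5 (X(p, j) = √(-8 + 3) = √(-5) = I*√5)
X(Z(0, -3), -10)/b((2 + 1)²) + s/35 = (I*√5)/((3*(2 + 1)²)) - 154/35 = (I*√5)/((3*3²)) - 154*1/35 = (I*√5)/((3*9)) - 22/5 = (I*√5)/27 - 22/5 = (I*√5)*(1/27) - 22/5 = I*√5/27 - 22/5 = -22/5 + I*√5/27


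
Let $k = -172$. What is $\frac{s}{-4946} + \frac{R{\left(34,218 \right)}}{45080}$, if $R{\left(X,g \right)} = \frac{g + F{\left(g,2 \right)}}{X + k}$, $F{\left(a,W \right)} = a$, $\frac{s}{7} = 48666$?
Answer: $- \frac{264909260617}{3846157980} \approx -68.876$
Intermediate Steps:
$s = 340662$ ($s = 7 \cdot 48666 = 340662$)
$R{\left(X,g \right)} = \frac{2 g}{-172 + X}$ ($R{\left(X,g \right)} = \frac{g + g}{X - 172} = \frac{2 g}{-172 + X}$)
$\frac{s}{-4946} + \frac{R{\left(34,218 \right)}}{45080} = \frac{340662}{-4946} + \frac{2 \cdot 218 \frac{1}{-172 + 34}}{45080} = 340662 \left(- \frac{1}{4946}\right) + 2 \cdot 218 \frac{1}{-138} \cdot \frac{1}{45080} = - \frac{170331}{2473} + 2 \cdot 218 \left(- \frac{1}{138}\right) \frac{1}{45080} = - \frac{170331}{2473} - \frac{109}{1555260} = - \frac{264909260617}{3846157980}$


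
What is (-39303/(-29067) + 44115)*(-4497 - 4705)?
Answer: -3933333577872/9689 ≈ -4.0596e+8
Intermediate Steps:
(-39303/(-29067) + 44115)*(-4497 - 4705) = (-39303*(-1/29067) + 44115)*(-9202) = (13101/9689 + 44115)*(-9202) = (427443336/9689)*(-9202) = -3933333577872/9689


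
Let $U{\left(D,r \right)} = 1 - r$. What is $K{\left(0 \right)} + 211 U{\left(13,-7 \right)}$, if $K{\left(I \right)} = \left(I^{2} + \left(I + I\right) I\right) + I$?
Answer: $1688$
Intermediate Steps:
$K{\left(I \right)} = I + 3 I^{2}$ ($K{\left(I \right)} = \left(I^{2} + 2 I I\right) + I = \left(I^{2} + 2 I^{2}\right) + I = 3 I^{2} + I = I + 3 I^{2}$)
$K{\left(0 \right)} + 211 U{\left(13,-7 \right)} = 0 \left(1 + 3 \cdot 0\right) + 211 \left(1 - -7\right) = 0 \left(1 + 0\right) + 211 \left(1 + 7\right) = 0 \cdot 1 + 211 \cdot 8 = 0 + 1688 = 1688$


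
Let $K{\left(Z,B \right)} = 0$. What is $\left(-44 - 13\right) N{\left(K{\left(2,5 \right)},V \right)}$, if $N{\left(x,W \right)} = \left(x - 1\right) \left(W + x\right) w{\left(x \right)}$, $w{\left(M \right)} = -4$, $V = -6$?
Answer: $1368$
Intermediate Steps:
$N{\left(x,W \right)} = - 4 \left(-1 + x\right) \left(W + x\right)$ ($N{\left(x,W \right)} = \left(x - 1\right) \left(W + x\right) \left(-4\right) = \left(-1 + x\right) \left(W + x\right) \left(-4\right) = - 4 \left(-1 + x\right) \left(W + x\right)$)
$\left(-44 - 13\right) N{\left(K{\left(2,5 \right)},V \right)} = \left(-44 - 13\right) \left(- 4 \cdot 0^{2} + 4 \left(-6\right) + 4 \cdot 0 - \left(-24\right) 0\right) = - 57 \left(\left(-4\right) 0 - 24 + 0 + 0\right) = - 57 \left(0 - 24 + 0 + 0\right) = \left(-57\right) \left(-24\right) = 1368$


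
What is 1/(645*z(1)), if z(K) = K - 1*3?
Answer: -1/1290 ≈ -0.00077519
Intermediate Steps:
z(K) = -3 + K (z(K) = K - 3 = -3 + K)
1/(645*z(1)) = 1/(645*(-3 + 1)) = 1/(645*(-2)) = 1/(-1290) = -1/1290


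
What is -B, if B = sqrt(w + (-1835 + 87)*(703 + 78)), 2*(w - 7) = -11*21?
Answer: -I*sqrt(5461186)/2 ≈ -1168.5*I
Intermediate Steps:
w = -217/2 (w = 7 + (-11*21)/2 = 7 + (1/2)*(-231) = 7 - 231/2 = -217/2 ≈ -108.50)
B = I*sqrt(5461186)/2 (B = sqrt(-217/2 + (-1835 + 87)*(703 + 78)) = sqrt(-217/2 - 1748*781) = sqrt(-217/2 - 1365188) = sqrt(-2730593/2) = I*sqrt(5461186)/2 ≈ 1168.5*I)
-B = -I*sqrt(5461186)/2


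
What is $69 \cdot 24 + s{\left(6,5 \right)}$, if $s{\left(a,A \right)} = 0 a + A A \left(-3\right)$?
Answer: $1581$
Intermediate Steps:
$s{\left(a,A \right)} = - 3 A^{2}$ ($s{\left(a,A \right)} = 0 + A^{2} \left(-3\right) = 0 - 3 A^{2} = - 3 A^{2}$)
$69 \cdot 24 + s{\left(6,5 \right)} = 69 \cdot 24 - 3 \cdot 5^{2} = 1656 - 75 = 1581$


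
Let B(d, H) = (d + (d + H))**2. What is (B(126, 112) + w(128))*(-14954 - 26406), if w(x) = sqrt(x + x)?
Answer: -5480696320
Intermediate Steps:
w(x) = sqrt(2)*sqrt(x) (w(x) = sqrt(2*x) = sqrt(2)*sqrt(x))
B(d, H) = (H + 2*d)**2 (B(d, H) = (d + (H + d))**2 = (H + 2*d)**2)
(B(126, 112) + w(128))*(-14954 - 26406) = ((112 + 2*126)**2 + sqrt(2)*sqrt(128))*(-14954 - 26406) = ((112 + 252)**2 + sqrt(2)*(8*sqrt(2)))*(-41360) = (364**2 + 16)*(-41360) = (132496 + 16)*(-41360) = 132512*(-41360) = -5480696320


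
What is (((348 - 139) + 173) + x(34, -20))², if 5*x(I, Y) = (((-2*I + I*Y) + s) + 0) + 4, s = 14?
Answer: 55696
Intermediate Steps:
x(I, Y) = 18/5 - 2*I/5 + I*Y/5 (x(I, Y) = ((((-2*I + I*Y) + 14) + 0) + 4)/5 = (((14 - 2*I + I*Y) + 0) + 4)/5 = ((14 - 2*I + I*Y) + 4)/5 = (18 - 2*I + I*Y)/5 = 18/5 - 2*I/5 + I*Y/5)
(((348 - 139) + 173) + x(34, -20))² = (((348 - 139) + 173) + (18/5 - ⅖*34 + (⅕)*34*(-20)))² = ((209 + 173) + (18/5 - 68/5 - 136))² = (382 - 146)² = 236² = 55696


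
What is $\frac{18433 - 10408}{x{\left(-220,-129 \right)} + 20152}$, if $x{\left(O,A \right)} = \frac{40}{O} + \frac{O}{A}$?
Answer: $\frac{455499}{1143914} \approx 0.39819$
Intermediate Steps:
$\frac{18433 - 10408}{x{\left(-220,-129 \right)} + 20152} = \frac{18433 - 10408}{\left(\frac{40}{-220} - \frac{220}{-129}\right) + 20152} = \frac{8025}{\left(40 \left(- \frac{1}{220}\right) - - \frac{220}{129}\right) + 20152} = \frac{8025}{\left(- \frac{2}{11} + \frac{220}{129}\right) + 20152} = \frac{8025}{\frac{2162}{1419} + 20152} = \frac{8025}{\frac{28597850}{1419}} = 8025 \cdot \frac{1419}{28597850} = \frac{455499}{1143914}$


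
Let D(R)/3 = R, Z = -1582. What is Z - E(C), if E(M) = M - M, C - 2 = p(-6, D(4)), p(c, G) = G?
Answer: -1582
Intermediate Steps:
D(R) = 3*R
C = 14 (C = 2 + 3*4 = 2 + 12 = 14)
E(M) = 0
Z - E(C) = -1582 - 1*0 = -1582 + 0 = -1582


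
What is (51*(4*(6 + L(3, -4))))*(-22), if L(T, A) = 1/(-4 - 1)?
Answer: -130152/5 ≈ -26030.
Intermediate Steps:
L(T, A) = -⅕ (L(T, A) = 1/(-5) = -⅕)
(51*(4*(6 + L(3, -4))))*(-22) = (51*(4*(6 - ⅕)))*(-22) = (51*(4*(29/5)))*(-22) = (51*(116/5))*(-22) = (5916/5)*(-22) = -130152/5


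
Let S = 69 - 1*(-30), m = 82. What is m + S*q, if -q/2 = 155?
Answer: -30608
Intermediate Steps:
q = -310 (q = -2*155 = -310)
S = 99 (S = 69 + 30 = 99)
m + S*q = 82 + 99*(-310) = 82 - 30690 = -30608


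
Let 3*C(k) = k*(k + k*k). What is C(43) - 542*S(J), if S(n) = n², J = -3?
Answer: 66722/3 ≈ 22241.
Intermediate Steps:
C(k) = k*(k + k²)/3 (C(k) = (k*(k + k*k))/3 = (k*(k + k²))/3 = k*(k + k²)/3)
C(43) - 542*S(J) = (⅓)*43²*(1 + 43) - 542*(-3)² = (⅓)*1849*44 - 542*9 = 81356/3 - 4878 = 66722/3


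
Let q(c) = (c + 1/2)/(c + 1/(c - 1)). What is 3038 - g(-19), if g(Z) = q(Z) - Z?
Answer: 1149869/381 ≈ 3018.0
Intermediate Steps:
q(c) = (½ + c)/(c + 1/(-1 + c)) (q(c) = (c + ½)/(c + 1/(-1 + c)) = (½ + c)/(c + 1/(-1 + c)))
g(Z) = -Z + (-½ + Z² - Z/2)/(1 + Z² - Z) (g(Z) = (-½ + Z² - Z/2)/(1 + Z² - Z) - Z = -Z + (-½ + Z² - Z/2)/(1 + Z² - Z))
3038 - g(-19) = 3038 - (-½ - 1*(-19)³ + 2*(-19)² - 3/2*(-19))/(1 + (-19)² - 1*(-19)) = 3038 - (-½ - 1*(-6859) + 2*361 + 57/2)/(1 + 361 + 19) = 3038 - (-½ + 6859 + 722 + 57/2)/381 = 3038 - 7609/381 = 1149869/381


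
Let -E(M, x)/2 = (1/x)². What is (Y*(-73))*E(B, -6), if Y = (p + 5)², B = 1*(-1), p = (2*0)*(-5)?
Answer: 1825/18 ≈ 101.39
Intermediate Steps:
p = 0 (p = 0*(-5) = 0)
B = -1
E(M, x) = -2/x²
Y = 25 (Y = (0 + 5)² = 5² = 25)
(Y*(-73))*E(B, -6) = (25*(-73))*(-2/(-6)²) = -(-3650)/36 = -1825*(-1/18) = 1825/18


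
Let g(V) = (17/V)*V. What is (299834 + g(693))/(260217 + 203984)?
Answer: 299851/464201 ≈ 0.64595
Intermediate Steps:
g(V) = 17
(299834 + g(693))/(260217 + 203984) = (299834 + 17)/(260217 + 203984) = 299851/464201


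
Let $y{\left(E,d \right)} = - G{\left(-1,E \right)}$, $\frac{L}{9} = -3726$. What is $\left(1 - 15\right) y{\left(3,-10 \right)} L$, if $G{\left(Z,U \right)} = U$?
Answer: $-1408428$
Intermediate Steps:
$L = -33534$ ($L = 9 \left(-3726\right) = -33534$)
$y{\left(E,d \right)} = - E$
$\left(1 - 15\right) y{\left(3,-10 \right)} L = \left(1 - 15\right) \left(\left(-1\right) 3\right) \left(-33534\right) = \left(1 - 15\right) \left(-3\right) \left(-33534\right) = \left(-14\right) \left(-3\right) \left(-33534\right) = 42 \left(-33534\right) = -1408428$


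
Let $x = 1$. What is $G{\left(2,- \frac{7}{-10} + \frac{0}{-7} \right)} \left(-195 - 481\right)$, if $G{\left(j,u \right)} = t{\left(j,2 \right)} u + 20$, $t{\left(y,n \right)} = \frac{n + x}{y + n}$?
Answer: $- \frac{138749}{10} \approx -13875.0$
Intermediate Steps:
$t{\left(y,n \right)} = \frac{1 + n}{n + y}$ ($t{\left(y,n \right)} = \frac{n + 1}{y + n} = \frac{1 + n}{n + y}$)
$G{\left(j,u \right)} = 20 + \frac{3 u}{2 + j}$ ($G{\left(j,u \right)} = \frac{1 + 2}{2 + j} u + 20 = \frac{1}{2 + j} 3 u + 20 = \frac{3}{2 + j} u + 20 = \frac{3 u}{2 + j} + 20 = 20 + \frac{3 u}{2 + j}$)
$G{\left(2,- \frac{7}{-10} + \frac{0}{-7} \right)} \left(-195 - 481\right) = \frac{40 + 3 \left(- \frac{7}{-10} + \frac{0}{-7}\right) + 20 \cdot 2}{2 + 2} \left(-195 - 481\right) = \frac{40 + 3 \left(\left(-7\right) \left(- \frac{1}{10}\right) + 0 \left(- \frac{1}{7}\right)\right) + 40}{4} \left(-195 - 481\right) = \frac{40 + 3 \left(\frac{7}{10} + 0\right) + 40}{4} \left(-676\right) = \frac{40 + 3 \cdot \frac{7}{10} + 40}{4} \left(-676\right) = \frac{40 + \frac{21}{10} + 40}{4} \left(-676\right) = \frac{1}{4} \cdot \frac{821}{10} \left(-676\right) = \frac{821}{40} \left(-676\right) = - \frac{138749}{10}$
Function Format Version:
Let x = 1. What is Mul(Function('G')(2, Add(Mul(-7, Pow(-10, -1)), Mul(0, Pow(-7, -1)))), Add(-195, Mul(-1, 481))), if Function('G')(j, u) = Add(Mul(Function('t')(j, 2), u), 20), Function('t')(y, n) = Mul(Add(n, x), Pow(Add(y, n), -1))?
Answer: Rational(-138749, 10) ≈ -13875.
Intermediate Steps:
Function('t')(y, n) = Mul(Pow(Add(n, y), -1), Add(1, n)) (Function('t')(y, n) = Mul(Add(n, 1), Pow(Add(y, n), -1)) = Mul(Add(1, n), Pow(Add(n, y), -1)) = Mul(Pow(Add(n, y), -1), Add(1, n)))
Function('G')(j, u) = Add(20, Mul(3, u, Pow(Add(2, j), -1))) (Function('G')(j, u) = Add(Mul(Mul(Pow(Add(2, j), -1), Add(1, 2)), u), 20) = Add(Mul(Mul(Pow(Add(2, j), -1), 3), u), 20) = Add(Mul(Mul(3, Pow(Add(2, j), -1)), u), 20) = Add(Mul(3, u, Pow(Add(2, j), -1)), 20) = Add(20, Mul(3, u, Pow(Add(2, j), -1))))
Mul(Function('G')(2, Add(Mul(-7, Pow(-10, -1)), Mul(0, Pow(-7, -1)))), Add(-195, Mul(-1, 481))) = Mul(Mul(Pow(Add(2, 2), -1), Add(40, Mul(3, Add(Mul(-7, Pow(-10, -1)), Mul(0, Pow(-7, -1)))), Mul(20, 2))), Add(-195, Mul(-1, 481))) = Mul(Mul(Pow(4, -1), Add(40, Mul(3, Add(Mul(-7, Rational(-1, 10)), Mul(0, Rational(-1, 7)))), 40)), Add(-195, -481)) = Mul(Mul(Rational(1, 4), Add(40, Mul(3, Add(Rational(7, 10), 0)), 40)), -676) = Mul(Mul(Rational(1, 4), Add(40, Mul(3, Rational(7, 10)), 40)), -676) = Mul(Mul(Rational(1, 4), Add(40, Rational(21, 10), 40)), -676) = Mul(Mul(Rational(1, 4), Rational(821, 10)), -676) = Mul(Rational(821, 40), -676) = Rational(-138749, 10)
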